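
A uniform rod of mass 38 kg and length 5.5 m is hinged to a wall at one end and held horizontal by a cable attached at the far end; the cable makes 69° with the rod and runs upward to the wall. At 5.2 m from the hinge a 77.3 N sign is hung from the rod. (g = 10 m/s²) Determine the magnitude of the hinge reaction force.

Take torques about the hinge: T sin 69° · 5.5 = 38×10×2.75 + 77.3×5.2 = 1447 N·m.
So T = 1447 / (0.9336 × 5.5) = 281.8 N.
ΣF_x = 0: H_x = T cos 69° = 100.99 N.
ΣF_y = 0: H_y = (38×10 + 77.3) − T sin 69° = 457.3 − 263.08 = 194.22 N.
|H| = √(H_x² + H_y²) = √((100.99)² + (194.22)²) = 218.9 N.

|H| ≈ 219 N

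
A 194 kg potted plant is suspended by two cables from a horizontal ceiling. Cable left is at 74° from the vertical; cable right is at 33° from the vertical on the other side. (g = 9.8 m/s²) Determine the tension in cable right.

T_right ≈ 1910 N

Angles from the horizontal: cable left is 90° − 74° = 16°, cable right is 90° − 33° = 57°.
Weight W = 194 × 9.8 = 1901 N acts straight down.
Horizontal: T_left cos 16° = T_right cos 57°  →  T_left = 0.5666 T_right.
Vertical: T_left sin 16° + T_right sin 57° = 1901.
Substituting the horizontal relation into the vertical equation gives 0.9948 T_right = 1901, so T_right = 1911 N.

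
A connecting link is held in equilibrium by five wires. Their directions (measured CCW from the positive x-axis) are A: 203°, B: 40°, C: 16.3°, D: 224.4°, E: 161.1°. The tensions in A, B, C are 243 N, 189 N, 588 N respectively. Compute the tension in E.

Resolve: ΣF_x = 243 cos 203° + 189 cos 40° + 588 cos 16.3° + T_D cos 224.4° + T_E cos 161.1° = 0.
        ΣF_y = 243 sin 203° + 189 sin 40° + 588 sin 16.3° + T_D sin 224.4° + T_E sin 161.1° = 0.
The known terms sum to (485.5, 191.6) N, so -0.7145 T_D − 0.9461 T_E = -485.5 and -0.6997 T_D + 0.3239 T_E = -191.6.
Solving simultaneously: T_D = 378.9 N, T_E = 227 N.

T_E ≈ 227 N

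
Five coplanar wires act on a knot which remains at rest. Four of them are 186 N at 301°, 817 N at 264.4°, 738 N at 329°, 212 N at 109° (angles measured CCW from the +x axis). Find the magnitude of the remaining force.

Sum the known components: ΣF_x = 579.6 N, ΣF_y = -1152 N.
For equilibrium the remaining force must supply (−ΣF_x, −ΣF_y) = (-579.6, 1152) N.
Magnitude = √((-579.6)² + (1152)²) = 1290 N; direction = atan2(1152, -579.6) = 116.7°.

F ≈ 1290 N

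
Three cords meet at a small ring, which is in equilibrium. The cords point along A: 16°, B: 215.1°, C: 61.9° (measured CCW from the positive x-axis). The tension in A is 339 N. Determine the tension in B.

Resolve: ΣF_x = 339 cos 16° + T_B cos 215.1° + T_C cos 61.9° = 0.
        ΣF_y = 339 sin 16° + T_B sin 215.1° + T_C sin 61.9° = 0.
The known terms sum to (325.9, 93.44) N, so -0.8181 T_B + 0.4710 T_C = -325.9 and -0.5750 T_B + 0.8821 T_C = -93.44.
Solving simultaneously: T_B = 539.9 N, T_C = 246 N.

T_B ≈ 540 N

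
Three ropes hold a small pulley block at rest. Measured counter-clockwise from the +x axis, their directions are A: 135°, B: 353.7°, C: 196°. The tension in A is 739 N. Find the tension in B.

Resolve: ΣF_x = 739 cos 135° + T_B cos 353.7° + T_C cos 196° = 0.
        ΣF_y = 739 sin 135° + T_B sin 353.7° + T_C sin 196° = 0.
The known terms sum to (-522.6, 522.6) N, so 0.9940 T_B − 0.9613 T_C = 522.6 and -0.1097 T_B − 0.2756 T_C = -522.6.
Solving simultaneously: T_B = 1703 N, T_C = 1218 N.

T_B ≈ 1700 N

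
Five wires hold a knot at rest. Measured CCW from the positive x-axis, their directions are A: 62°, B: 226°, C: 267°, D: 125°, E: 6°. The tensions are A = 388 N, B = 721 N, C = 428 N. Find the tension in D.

Resolve: ΣF_x = 388 cos 62° + 721 cos 226° + 428 cos 267° + T_D cos 125° + T_E cos 6° = 0.
        ΣF_y = 388 sin 62° + 721 sin 226° + 428 sin 267° + T_D sin 125° + T_E sin 6° = 0.
The known terms sum to (-341.1, -603.5) N, so -0.5736 T_D + 0.9945 T_E = 341.1 and 0.8192 T_D + 0.1045 T_E = 603.5.
Solving simultaneously: T_D = 645.4 N, T_E = 715.2 N.

T_D ≈ 645 N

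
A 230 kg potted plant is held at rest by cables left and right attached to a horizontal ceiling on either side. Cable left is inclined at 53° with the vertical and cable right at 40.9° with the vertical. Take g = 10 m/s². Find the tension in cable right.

Angles from the horizontal: cable left is 90° − 53° = 37°, cable right is 90° − 40.9° = 49.1°.
Weight W = 230 × 10 = 2300 N acts straight down.
Horizontal: T_left cos 37° = T_right cos 49.1°  →  T_left = 0.8198 T_right.
Vertical: T_left sin 37° + T_right sin 49.1° = 2300.
Substituting the horizontal relation into the vertical equation gives 1.249 T_right = 2300, so T_right = 1841 N.

T_right ≈ 1840 N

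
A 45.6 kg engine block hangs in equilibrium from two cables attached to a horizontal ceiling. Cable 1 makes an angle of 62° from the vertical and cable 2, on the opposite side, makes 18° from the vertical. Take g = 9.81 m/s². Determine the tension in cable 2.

T_2 ≈ 401 N

Angles from the horizontal: cable 1 is 90° − 62° = 28°, cable 2 is 90° − 18° = 72°.
Weight W = 45.6 × 9.81 = 447.3 N acts straight down.
Horizontal: T_1 cos 28° = T_2 cos 72°  →  T_1 = 0.35 T_2.
Vertical: T_1 sin 28° + T_2 sin 72° = 447.3.
Substituting the horizontal relation into the vertical equation gives 1.115 T_2 = 447.3, so T_2 = 401.1 N.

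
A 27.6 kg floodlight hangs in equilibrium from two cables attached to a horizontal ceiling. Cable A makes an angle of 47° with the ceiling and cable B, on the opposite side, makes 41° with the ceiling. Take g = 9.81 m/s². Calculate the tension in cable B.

T_B ≈ 185 N

Weight W = 27.6 × 9.81 = 270.8 N acts straight down.
Horizontal: T_A cos 47° = T_B cos 41°  →  T_A = 1.107 T_B.
Vertical: T_A sin 47° + T_B sin 41° = 270.8.
Substituting the horizontal relation into the vertical equation gives 1.465 T_B = 270.8, so T_B = 184.8 N.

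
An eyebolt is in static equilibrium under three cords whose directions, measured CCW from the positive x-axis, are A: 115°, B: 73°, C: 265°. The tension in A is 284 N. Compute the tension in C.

Resolve: ΣF_x = 284 cos 115° + T_B cos 73° + T_C cos 265° = 0.
        ΣF_y = 284 sin 115° + T_B sin 73° + T_C sin 265° = 0.
The known terms sum to (-120, 257.4) N, so 0.2924 T_B − 0.0872 T_C = 120 and 0.9563 T_B − 0.9962 T_C = -257.4.
Solving simultaneously: T_B = 683 N, T_C = 914 N.

T_C ≈ 914 N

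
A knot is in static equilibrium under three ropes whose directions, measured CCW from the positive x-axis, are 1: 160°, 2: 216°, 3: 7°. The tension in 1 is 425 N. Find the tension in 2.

T_2 ≈ 398 N

Resolve: ΣF_x = 425 cos 160° + T_2 cos 216° + T_3 cos 7° = 0.
        ΣF_y = 425 sin 160° + T_2 sin 216° + T_3 sin 7° = 0.
The known terms sum to (-399.4, 145.4) N, so -0.8090 T_2 + 0.9925 T_3 = 399.4 and -0.5878 T_2 + 0.1219 T_3 = -145.4.
Solving simultaneously: T_2 = 398 N, T_3 = 726.8 N.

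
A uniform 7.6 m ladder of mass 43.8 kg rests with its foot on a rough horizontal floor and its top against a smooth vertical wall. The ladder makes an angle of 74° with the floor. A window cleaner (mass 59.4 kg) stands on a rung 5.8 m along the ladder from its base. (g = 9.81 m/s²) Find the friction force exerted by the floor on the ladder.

Torques about the foot: N_wall · 7.6 sin 74° = 43.8×9.81×3.8 cos 74° + 59.4×9.81×5.8 cos 74° → N_wall = 189.12 N.
ΣF_x = 0: f_floor = N_wall = 189.12 N.

f ≈ 189 N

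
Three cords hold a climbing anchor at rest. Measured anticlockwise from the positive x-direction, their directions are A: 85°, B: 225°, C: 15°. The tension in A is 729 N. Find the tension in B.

Resolve: ΣF_x = 729 cos 85° + T_B cos 225° + T_C cos 15° = 0.
        ΣF_y = 729 sin 85° + T_B sin 225° + T_C sin 15° = 0.
The known terms sum to (63.54, 726.2) N, so -0.7071 T_B + 0.9659 T_C = -63.54 and -0.7071 T_B + 0.2588 T_C = -726.2.
Solving simultaneously: T_B = 1370 N, T_C = 937.2 N.

T_B ≈ 1370 N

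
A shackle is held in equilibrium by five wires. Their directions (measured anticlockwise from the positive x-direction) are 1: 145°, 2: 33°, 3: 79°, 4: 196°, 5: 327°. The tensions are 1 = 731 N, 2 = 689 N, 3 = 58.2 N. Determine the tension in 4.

T_4 ≈ 939 N

Resolve: ΣF_x = 731 cos 145° + 689 cos 33° + 58.2 cos 79° + T_4 cos 196° + T_5 cos 327° = 0.
        ΣF_y = 731 sin 145° + 689 sin 33° + 58.2 sin 79° + T_4 sin 196° + T_5 sin 327° = 0.
The known terms sum to (-9.851, 851.7) N, so -0.9613 T_4 + 0.8387 T_5 = 9.851 and -0.2756 T_4 − 0.5446 T_5 = -851.7.
Solving simultaneously: T_4 = 939.3 N, T_5 = 1088 N.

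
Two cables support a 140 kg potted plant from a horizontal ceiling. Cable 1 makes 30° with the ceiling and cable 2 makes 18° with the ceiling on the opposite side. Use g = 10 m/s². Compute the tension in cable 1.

Weight W = 140 × 10 = 1400 N acts straight down.
Horizontal: T_1 cos 30° = T_2 cos 18°  →  T_2 = 0.9106 T_1.
Vertical: T_1 sin 30° + T_2 sin 18° = 1400.
Substituting the horizontal relation into the vertical equation gives 0.7814 T_1 = 1400, so T_1 = 1792 N.

T_1 ≈ 1790 N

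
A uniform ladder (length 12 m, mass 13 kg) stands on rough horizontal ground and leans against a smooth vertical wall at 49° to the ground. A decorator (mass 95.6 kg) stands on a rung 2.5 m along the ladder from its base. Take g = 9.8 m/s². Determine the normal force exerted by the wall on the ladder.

N_wall ≈ 225 N

Torques about the foot: N_wall · 12 sin 49° = 13×9.8×6 cos 49° + 95.6×9.8×2.5 cos 49° → N_wall = 225.04 N.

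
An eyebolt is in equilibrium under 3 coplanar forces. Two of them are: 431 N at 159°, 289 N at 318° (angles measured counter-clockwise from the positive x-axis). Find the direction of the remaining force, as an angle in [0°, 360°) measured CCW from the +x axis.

Sum the known components: ΣF_x = -187.6 N, ΣF_y = -38.92 N.
For equilibrium the remaining force must supply (−ΣF_x, −ΣF_y) = (187.6, 38.92) N.
Magnitude = √((187.6)² + (38.92)²) = 191.6 N; direction = atan2(38.92, 187.6) = 11.7°.

θ ≈ 11.7°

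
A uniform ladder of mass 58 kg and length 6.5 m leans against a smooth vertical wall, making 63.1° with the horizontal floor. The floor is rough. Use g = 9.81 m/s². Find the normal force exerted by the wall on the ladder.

Torques about the foot: N_wall · 6.5 sin 63.1° = 58×9.81×3.25 cos 63.1° → N_wall = 144.33 N.

N_wall ≈ 144 N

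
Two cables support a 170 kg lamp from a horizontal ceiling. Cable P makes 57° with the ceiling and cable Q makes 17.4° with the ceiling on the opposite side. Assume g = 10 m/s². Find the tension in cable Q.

T_Q ≈ 961 N

Weight W = 170 × 10 = 1700 N acts straight down.
Horizontal: T_P cos 57° = T_Q cos 17.4°  →  T_P = 1.752 T_Q.
Vertical: T_P sin 57° + T_Q sin 17.4° = 1700.
Substituting the horizontal relation into the vertical equation gives 1.768 T_Q = 1700, so T_Q = 961.3 N.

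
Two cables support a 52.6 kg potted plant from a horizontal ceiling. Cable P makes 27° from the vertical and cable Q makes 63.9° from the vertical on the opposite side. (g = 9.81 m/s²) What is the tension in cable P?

T_P ≈ 463 N

Angles from the horizontal: cable P is 90° − 27° = 63°, cable Q is 90° − 63.9° = 26.1°.
Weight W = 52.6 × 9.81 = 516 N acts straight down.
Horizontal: T_P cos 63° = T_Q cos 26.1°  →  T_Q = 0.5055 T_P.
Vertical: T_P sin 63° + T_Q sin 26.1° = 516.
Substituting the horizontal relation into the vertical equation gives 1.113 T_P = 516, so T_P = 463.4 N.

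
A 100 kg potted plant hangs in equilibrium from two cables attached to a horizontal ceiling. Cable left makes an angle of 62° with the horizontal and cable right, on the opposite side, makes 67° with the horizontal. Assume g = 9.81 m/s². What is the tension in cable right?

T_right ≈ 593 N

Weight W = 100 × 9.81 = 981 N acts straight down.
Horizontal: T_left cos 62° = T_right cos 67°  →  T_left = 0.8323 T_right.
Vertical: T_left sin 62° + T_right sin 67° = 981.
Substituting the horizontal relation into the vertical equation gives 1.655 T_right = 981, so T_right = 592.6 N.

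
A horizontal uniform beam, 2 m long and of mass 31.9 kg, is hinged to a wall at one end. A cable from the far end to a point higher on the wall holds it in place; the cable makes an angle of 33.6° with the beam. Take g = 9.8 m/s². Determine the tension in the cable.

Take torques about the hinge: T sin 33.6° · 2 = 31.9×9.8×1 = 312.62 N·m.
So T = 312.62 / (0.5534 × 2) = 282.46 N.

T ≈ 282 N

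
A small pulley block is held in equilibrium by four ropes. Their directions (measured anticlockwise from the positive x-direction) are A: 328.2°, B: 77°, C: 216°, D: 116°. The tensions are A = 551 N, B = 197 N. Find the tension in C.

Resolve: ΣF_x = 551 cos 328.2° + 197 cos 77° + T_C cos 216° + T_D cos 116° = 0.
        ΣF_y = 551 sin 328.2° + 197 sin 77° + T_C sin 216° + T_D sin 116° = 0.
The known terms sum to (512.6, -98.4) N, so -0.8090 T_C − 0.4384 T_D = -512.6 and -0.5878 T_C + 0.8988 T_D = 98.4.
Solving simultaneously: T_C = 424 N, T_D = 386.8 N.

T_C ≈ 424 N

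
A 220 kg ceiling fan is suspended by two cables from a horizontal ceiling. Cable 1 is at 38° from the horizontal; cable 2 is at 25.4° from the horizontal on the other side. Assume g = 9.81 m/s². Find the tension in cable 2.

T_2 ≈ 1900 N

Weight W = 220 × 9.81 = 2158 N acts straight down.
Horizontal: T_1 cos 38° = T_2 cos 25.4°  →  T_1 = 1.146 T_2.
Vertical: T_1 sin 38° + T_2 sin 25.4° = 2158.
Substituting the horizontal relation into the vertical equation gives 1.135 T_2 = 2158, so T_2 = 1902 N.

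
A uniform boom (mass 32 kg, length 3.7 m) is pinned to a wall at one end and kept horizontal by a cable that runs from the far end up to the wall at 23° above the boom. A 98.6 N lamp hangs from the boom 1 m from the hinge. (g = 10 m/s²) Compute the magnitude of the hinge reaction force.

Take torques about the hinge: T sin 23° · 3.7 = 32×10×1.85 + 98.6×1 = 690.6 N·m.
So T = 690.6 / (0.3907 × 3.7) = 477.69 N.
ΣF_x = 0: H_x = T cos 23° = 439.72 N.
ΣF_y = 0: H_y = (32×10 + 98.6) − T sin 23° = 418.6 − 186.65 = 231.95 N.
|H| = √(H_x² + H_y²) = √((439.72)² + (231.95)²) = 497.14 N.

|H| ≈ 497 N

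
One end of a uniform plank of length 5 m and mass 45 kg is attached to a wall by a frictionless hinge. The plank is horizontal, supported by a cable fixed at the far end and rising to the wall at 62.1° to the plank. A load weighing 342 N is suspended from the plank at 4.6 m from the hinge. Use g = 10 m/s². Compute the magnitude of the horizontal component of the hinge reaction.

Take torques about the hinge: T sin 62.1° · 5 = 45×10×2.5 + 342×4.6 = 2698.2 N·m.
So T = 2698.2 / (0.8838 × 5) = 610.61 N.
ΣF_x = 0: H_x = T cos 62.1° = 285.72 N.

H_x ≈ 286 N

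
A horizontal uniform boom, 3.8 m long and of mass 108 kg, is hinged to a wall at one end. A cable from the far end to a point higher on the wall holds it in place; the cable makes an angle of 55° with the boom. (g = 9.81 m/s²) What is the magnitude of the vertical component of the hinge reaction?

Take torques about the hinge: T sin 55° · 3.8 = 108×9.81×1.9 = 2013 N·m.
So T = 2013 / (0.8192 × 3.8) = 646.69 N.
ΣF_y = 0: H_y = (108×9.81) − T sin 55° = 1059.5 − 529.74 = 529.74 N.

|H_y| ≈ 530 N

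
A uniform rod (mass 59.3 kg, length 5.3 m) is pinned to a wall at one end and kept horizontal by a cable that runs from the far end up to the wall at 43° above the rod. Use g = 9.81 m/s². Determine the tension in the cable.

T ≈ 426 N

Take torques about the hinge: T sin 43° · 5.3 = 59.3×9.81×2.65 = 1541.6 N·m.
So T = 1541.6 / (0.6820 × 5.3) = 426.49 N.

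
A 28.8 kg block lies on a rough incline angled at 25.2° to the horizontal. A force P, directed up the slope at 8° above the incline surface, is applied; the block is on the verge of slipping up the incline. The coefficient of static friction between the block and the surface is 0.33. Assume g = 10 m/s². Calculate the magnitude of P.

P ≈ 201 N

On the verge of sliding up the incline, friction equals μN and acts down the slope.
Perpendicular: N + P sin 8° = W cos 25.2° = 260.6 N.
Along incline: P cos 8° = W sin 25.2° + μN  with W sin 25.2° = 122.6 N.
Solving the pair for P and N: P = 201.3 N, N = 232.6 N (and f = μN = 76.75 N).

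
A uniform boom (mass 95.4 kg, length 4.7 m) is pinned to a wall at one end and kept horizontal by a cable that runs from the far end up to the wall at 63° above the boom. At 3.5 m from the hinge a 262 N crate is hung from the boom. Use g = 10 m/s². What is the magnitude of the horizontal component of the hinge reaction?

H_x ≈ 342 N

Take torques about the hinge: T sin 63° · 4.7 = 95.4×10×2.35 + 262×3.5 = 3158.9 N·m.
So T = 3158.9 / (0.8910 × 4.7) = 754.32 N.
ΣF_x = 0: H_x = T cos 63° = 342.46 N.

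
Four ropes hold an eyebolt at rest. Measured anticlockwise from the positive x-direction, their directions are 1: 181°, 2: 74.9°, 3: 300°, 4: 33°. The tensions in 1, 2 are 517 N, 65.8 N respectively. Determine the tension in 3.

T_3 ≈ 318 N

Resolve: ΣF_x = 517 cos 181° + 65.8 cos 74.9° + T_3 cos 300° + T_4 cos 33° = 0.
        ΣF_y = 517 sin 181° + 65.8 sin 74.9° + T_3 sin 300° + T_4 sin 33° = 0.
The known terms sum to (-499.8, 54.51) N, so 0.5000 T_3 + 0.8387 T_4 = 499.8 and -0.8660 T_3 + 0.5446 T_4 = -54.51.
Solving simultaneously: T_3 = 318.3 N, T_4 = 406.1 N.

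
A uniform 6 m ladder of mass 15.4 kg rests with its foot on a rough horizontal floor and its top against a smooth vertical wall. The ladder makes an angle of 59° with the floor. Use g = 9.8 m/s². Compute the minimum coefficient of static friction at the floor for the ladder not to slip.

μ_min ≈ 0.300

ΣF_y = 0: N_floor = 15.4×9.8 = 150.92 N.
Torques about the foot: N_wall · 6 sin 59° = 15.4×9.8×3 cos 59° → N_wall = 45.341 N.
ΣF_x = 0: f_floor = N_wall = 45.341 N.
μ_min = f_floor / N_floor = 45.341 / 150.92 = 0.3004.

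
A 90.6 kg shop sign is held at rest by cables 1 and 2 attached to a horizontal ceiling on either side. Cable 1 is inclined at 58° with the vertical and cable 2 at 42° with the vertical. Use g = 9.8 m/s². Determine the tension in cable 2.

T_2 ≈ 765 N

Angles from the horizontal: cable 1 is 90° − 58° = 32°, cable 2 is 90° − 42° = 48°.
Weight W = 90.6 × 9.8 = 887.9 N acts straight down.
Horizontal: T_1 cos 32° = T_2 cos 48°  →  T_1 = 0.789 T_2.
Vertical: T_1 sin 32° + T_2 sin 48° = 887.9.
Substituting the horizontal relation into the vertical equation gives 1.161 T_2 = 887.9, so T_2 = 764.6 N.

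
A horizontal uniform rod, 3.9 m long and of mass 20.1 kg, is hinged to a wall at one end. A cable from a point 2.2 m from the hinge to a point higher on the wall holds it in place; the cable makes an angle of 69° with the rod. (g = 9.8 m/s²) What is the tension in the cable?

Take torques about the hinge: T sin 69° · 2.2 = 20.1×9.8×1.95 = 384.11 N·m.
So T = 384.11 / (0.9336 × 2.2) = 187.02 N.

T ≈ 187 N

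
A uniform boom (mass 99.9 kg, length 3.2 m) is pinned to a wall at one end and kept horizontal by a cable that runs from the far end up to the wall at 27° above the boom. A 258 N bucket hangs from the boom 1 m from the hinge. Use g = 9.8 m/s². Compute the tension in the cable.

Take torques about the hinge: T sin 27° · 3.2 = 99.9×9.8×1.6 + 258×1 = 1824.4 N·m.
So T = 1824.4 / (0.4540 × 3.2) = 1255.8 N.

T ≈ 1260 N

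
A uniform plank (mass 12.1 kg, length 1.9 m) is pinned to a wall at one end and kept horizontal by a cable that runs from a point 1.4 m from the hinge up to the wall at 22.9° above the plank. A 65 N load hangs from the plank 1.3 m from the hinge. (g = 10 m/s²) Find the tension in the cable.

Take torques about the hinge: T sin 22.9° · 1.4 = 12.1×10×0.95 + 65×1.3 = 199.45 N·m.
So T = 199.45 / (0.3891 × 1.4) = 366.12 N.

T ≈ 366 N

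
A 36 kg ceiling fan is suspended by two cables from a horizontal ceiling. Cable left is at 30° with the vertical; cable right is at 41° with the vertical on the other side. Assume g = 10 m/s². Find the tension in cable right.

Angles from the horizontal: cable left is 90° − 30° = 60°, cable right is 90° − 41° = 49°.
Weight W = 36 × 10 = 360 N acts straight down.
Horizontal: T_left cos 60° = T_right cos 49°  →  T_left = 1.312 T_right.
Vertical: T_left sin 60° + T_right sin 49° = 360.
Substituting the horizontal relation into the vertical equation gives 1.891 T_right = 360, so T_right = 190.4 N.

T_right ≈ 190 N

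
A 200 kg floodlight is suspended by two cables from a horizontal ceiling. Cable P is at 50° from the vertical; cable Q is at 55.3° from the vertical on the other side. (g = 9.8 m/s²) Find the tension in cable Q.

T_Q ≈ 1560 N

Angles from the horizontal: cable P is 90° − 50° = 40°, cable Q is 90° − 55.3° = 34.7°.
Weight W = 200 × 9.8 = 1960 N acts straight down.
Horizontal: T_P cos 40° = T_Q cos 34.7°  →  T_P = 1.073 T_Q.
Vertical: T_P sin 40° + T_Q sin 34.7° = 1960.
Substituting the horizontal relation into the vertical equation gives 1.259 T_Q = 1960, so T_Q = 1557 N.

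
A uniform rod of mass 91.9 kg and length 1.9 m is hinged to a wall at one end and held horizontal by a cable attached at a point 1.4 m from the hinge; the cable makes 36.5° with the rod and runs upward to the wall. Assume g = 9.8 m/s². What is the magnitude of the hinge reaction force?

Take torques about the hinge: T sin 36.5° · 1.4 = 91.9×9.8×0.95 = 855.59 N·m.
So T = 855.59 / (0.5948 × 1.4) = 1027.4 N.
ΣF_x = 0: H_x = T cos 36.5° = 825.9 N.
ΣF_y = 0: H_y = (91.9×9.8) − T sin 36.5° = 900.62 − 611.14 = 289.49 N.
|H| = √(H_x² + H_y²) = √((825.9)² + (289.49)²) = 875.17 N.

|H| ≈ 875 N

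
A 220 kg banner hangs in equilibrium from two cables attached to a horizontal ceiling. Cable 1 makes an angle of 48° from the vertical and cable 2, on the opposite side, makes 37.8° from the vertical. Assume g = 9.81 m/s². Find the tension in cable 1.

T_1 ≈ 1330 N

Angles from the horizontal: cable 1 is 90° − 48° = 42°, cable 2 is 90° − 37.8° = 52.2°.
Weight W = 220 × 9.81 = 2158 N acts straight down.
Horizontal: T_1 cos 42° = T_2 cos 52.2°  →  T_2 = 1.212 T_1.
Vertical: T_1 sin 42° + T_2 sin 52.2° = 2158.
Substituting the horizontal relation into the vertical equation gives 1.627 T_1 = 2158, so T_1 = 1326 N.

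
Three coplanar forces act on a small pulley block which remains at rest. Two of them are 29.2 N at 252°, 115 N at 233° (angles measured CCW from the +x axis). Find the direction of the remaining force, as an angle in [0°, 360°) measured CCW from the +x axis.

Sum the known components: ΣF_x = -78.23 N, ΣF_y = -119.6 N.
For equilibrium the remaining force must supply (−ΣF_x, −ΣF_y) = (78.23, 119.6) N.
Magnitude = √((78.23)² + (119.6)²) = 142.9 N; direction = atan2(119.6, 78.23) = 56.8°.

θ ≈ 56.8°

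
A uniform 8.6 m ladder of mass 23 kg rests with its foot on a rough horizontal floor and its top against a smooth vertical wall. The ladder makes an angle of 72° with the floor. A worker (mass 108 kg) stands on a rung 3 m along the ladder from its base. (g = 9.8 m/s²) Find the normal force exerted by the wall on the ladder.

Torques about the foot: N_wall · 8.6 sin 72° = 23×9.8×4.3 cos 72° + 108×9.8×3 cos 72° → N_wall = 156.58 N.

N_wall ≈ 157 N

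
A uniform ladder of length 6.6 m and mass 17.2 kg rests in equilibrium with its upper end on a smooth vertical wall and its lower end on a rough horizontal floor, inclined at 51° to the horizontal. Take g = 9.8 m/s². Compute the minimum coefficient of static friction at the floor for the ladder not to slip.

ΣF_y = 0: N_floor = 17.2×9.8 = 168.56 N.
Torques about the foot: N_wall · 6.6 sin 51° = 17.2×9.8×3.3 cos 51° → N_wall = 68.249 N.
ΣF_x = 0: f_floor = N_wall = 68.249 N.
μ_min = f_floor / N_floor = 68.249 / 168.56 = 0.4049.

μ_min ≈ 0.405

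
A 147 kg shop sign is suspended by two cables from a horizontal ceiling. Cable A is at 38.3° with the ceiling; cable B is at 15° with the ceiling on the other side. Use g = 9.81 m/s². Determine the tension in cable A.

Weight W = 147 × 9.81 = 1442 N acts straight down.
Horizontal: T_A cos 38.3° = T_B cos 15°  →  T_B = 0.8125 T_A.
Vertical: T_A sin 38.3° + T_B sin 15° = 1442.
Substituting the horizontal relation into the vertical equation gives 0.8301 T_A = 1442, so T_A = 1737 N.

T_A ≈ 1740 N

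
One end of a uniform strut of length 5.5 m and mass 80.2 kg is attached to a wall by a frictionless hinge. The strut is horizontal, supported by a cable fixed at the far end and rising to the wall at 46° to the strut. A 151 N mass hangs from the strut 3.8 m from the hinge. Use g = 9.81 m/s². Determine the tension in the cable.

T ≈ 692 N

Take torques about the hinge: T sin 46° · 5.5 = 80.2×9.81×2.75 + 151×3.8 = 2737.4 N·m.
So T = 2737.4 / (0.7193 × 5.5) = 691.9 N.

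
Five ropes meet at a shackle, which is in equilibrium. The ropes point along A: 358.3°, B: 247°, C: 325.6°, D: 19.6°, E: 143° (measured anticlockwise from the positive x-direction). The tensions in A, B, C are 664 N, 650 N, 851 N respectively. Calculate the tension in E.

Resolve: ΣF_x = 664 cos 358.3° + 650 cos 247° + 851 cos 325.6° + T_D cos 19.6° + T_E cos 143° = 0.
        ΣF_y = 664 sin 358.3° + 650 sin 247° + 851 sin 325.6° + T_D sin 19.6° + T_E sin 143° = 0.
The known terms sum to (1112, -1099) N, so 0.9421 T_D − 0.7986 T_E = -1112 and 0.3355 T_D + 0.6018 T_E = 1099.
Solving simultaneously: T_D = 249.6 N, T_E = 1687 N.

T_E ≈ 1690 N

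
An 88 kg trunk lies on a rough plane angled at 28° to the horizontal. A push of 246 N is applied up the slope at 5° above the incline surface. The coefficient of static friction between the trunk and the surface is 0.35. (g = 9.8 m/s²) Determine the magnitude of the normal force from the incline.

Axes along / perpendicular to the incline. W sin 28° = 404.9 N down-slope; W cos 28° = 761.5 N into the surface.
Perpendicular: N = W cos 28° − P sin 5° = 761.5 − 21.44 = 740 N.
Along incline: P cos 5° + f = W sin 28° (friction acts up-slope) → f = 404.9 − 245.1 = 159.8 N.
|f| = 159.8 N ≤ μN = 259 N, so the trunk is indeed static.

N ≈ 740 N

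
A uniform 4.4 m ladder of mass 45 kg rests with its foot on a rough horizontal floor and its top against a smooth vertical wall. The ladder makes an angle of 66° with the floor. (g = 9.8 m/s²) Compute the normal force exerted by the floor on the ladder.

N_floor ≈ 441 N

ΣF_y = 0: N_floor = 45×9.8 = 441 N.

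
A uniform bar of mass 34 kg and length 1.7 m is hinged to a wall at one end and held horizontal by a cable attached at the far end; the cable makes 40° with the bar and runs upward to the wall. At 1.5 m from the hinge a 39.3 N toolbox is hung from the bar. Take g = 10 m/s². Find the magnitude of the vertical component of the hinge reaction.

|H_y| ≈ 175 N

Take torques about the hinge: T sin 40° · 1.7 = 34×10×0.85 + 39.3×1.5 = 347.95 N·m.
So T = 347.95 / (0.6428 × 1.7) = 318.42 N.
ΣF_y = 0: H_y = (34×10 + 39.3) − T sin 40° = 379.3 − 204.68 = 174.62 N.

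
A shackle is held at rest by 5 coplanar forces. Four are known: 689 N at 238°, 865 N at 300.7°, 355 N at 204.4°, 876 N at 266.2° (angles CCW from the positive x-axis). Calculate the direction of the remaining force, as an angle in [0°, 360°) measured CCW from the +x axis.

θ ≈ 82.6°

Sum the known components: ΣF_x = -304.8 N, ΣF_y = -2349 N.
For equilibrium the remaining force must supply (−ΣF_x, −ΣF_y) = (304.8, 2349) N.
Magnitude = √((304.8)² + (2349)²) = 2369 N; direction = atan2(2349, 304.8) = 82.6°.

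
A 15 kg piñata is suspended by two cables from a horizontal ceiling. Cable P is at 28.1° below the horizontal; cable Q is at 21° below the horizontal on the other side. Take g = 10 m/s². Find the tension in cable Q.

T_Q ≈ 175 N

Weight W = 15 × 10 = 150 N acts straight down.
Horizontal: T_P cos 28.1° = T_Q cos 21°  →  T_P = 1.058 T_Q.
Vertical: T_P sin 28.1° + T_Q sin 21° = 150.
Substituting the horizontal relation into the vertical equation gives 0.8569 T_Q = 150, so T_Q = 175.1 N.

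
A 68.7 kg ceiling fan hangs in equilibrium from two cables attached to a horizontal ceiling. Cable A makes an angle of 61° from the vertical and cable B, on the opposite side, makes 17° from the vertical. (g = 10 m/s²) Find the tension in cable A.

Angles from the horizontal: cable A is 90° − 61° = 29°, cable B is 90° − 17° = 73°.
Weight W = 68.7 × 10 = 687 N acts straight down.
Horizontal: T_A cos 29° = T_B cos 73°  →  T_B = 2.991 T_A.
Vertical: T_A sin 29° + T_B sin 73° = 687.
Substituting the horizontal relation into the vertical equation gives 3.346 T_A = 687, so T_A = 205.3 N.

T_A ≈ 205 N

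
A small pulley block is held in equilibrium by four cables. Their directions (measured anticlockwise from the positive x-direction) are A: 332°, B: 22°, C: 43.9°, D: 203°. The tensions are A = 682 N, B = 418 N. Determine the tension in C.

Resolve: ΣF_x = 682 cos 332° + 418 cos 22° + T_C cos 43.9° + T_D cos 203° = 0.
        ΣF_y = 682 sin 332° + 418 sin 22° + T_C sin 43.9° + T_D sin 203° = 0.
The known terms sum to (989.7, -163.6) N, so 0.7206 T_C − 0.9205 T_D = -989.7 and 0.6934 T_C − 0.3907 T_D = 163.6.
Solving simultaneously: T_C = 1506 N, T_D = 2254 N.

T_C ≈ 1510 N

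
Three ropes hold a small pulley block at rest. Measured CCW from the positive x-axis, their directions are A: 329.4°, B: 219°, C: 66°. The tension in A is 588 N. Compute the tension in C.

Resolve: ΣF_x = 588 cos 329.4° + T_B cos 219° + T_C cos 66° = 0.
        ΣF_y = 588 sin 329.4° + T_B sin 219° + T_C sin 66° = 0.
The known terms sum to (506.1, -299.3) N, so -0.7771 T_B + 0.4067 T_C = -506.1 and -0.6293 T_B + 0.9135 T_C = 299.3.
Solving simultaneously: T_B = 1287 N, T_C = 1214 N.

T_C ≈ 1210 N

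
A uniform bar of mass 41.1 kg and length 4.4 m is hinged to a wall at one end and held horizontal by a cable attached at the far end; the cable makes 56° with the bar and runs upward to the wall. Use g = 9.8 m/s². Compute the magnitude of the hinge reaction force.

Take torques about the hinge: T sin 56° · 4.4 = 41.1×9.8×2.2 = 886.12 N·m.
So T = 886.12 / (0.8290 × 4.4) = 242.92 N.
ΣF_x = 0: H_x = T cos 56° = 135.84 N.
ΣF_y = 0: H_y = (41.1×9.8) − T sin 56° = 402.78 − 201.39 = 201.39 N.
|H| = √(H_x² + H_y²) = √((135.84)² + (201.39)²) = 242.92 N.

|H| ≈ 243 N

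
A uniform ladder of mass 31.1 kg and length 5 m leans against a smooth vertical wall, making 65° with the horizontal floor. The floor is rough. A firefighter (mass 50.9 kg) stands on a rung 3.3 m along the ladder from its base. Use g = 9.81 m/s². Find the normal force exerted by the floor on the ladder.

ΣF_y = 0: N_floor = 31.1×9.81 + 50.9×9.81 = 804.42 N.

N_floor ≈ 804 N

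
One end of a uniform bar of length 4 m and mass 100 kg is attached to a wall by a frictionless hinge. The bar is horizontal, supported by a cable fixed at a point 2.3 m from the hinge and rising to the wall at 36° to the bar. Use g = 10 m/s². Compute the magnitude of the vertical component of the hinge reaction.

Take torques about the hinge: T sin 36° · 2.3 = 100×10×2 = 2000 N·m.
So T = 2000 / (0.5878 × 2.3) = 1479.4 N.
ΣF_y = 0: H_y = (100×10) − T sin 36° = 1000 − 869.57 = 130.43 N.

|H_y| ≈ 130 N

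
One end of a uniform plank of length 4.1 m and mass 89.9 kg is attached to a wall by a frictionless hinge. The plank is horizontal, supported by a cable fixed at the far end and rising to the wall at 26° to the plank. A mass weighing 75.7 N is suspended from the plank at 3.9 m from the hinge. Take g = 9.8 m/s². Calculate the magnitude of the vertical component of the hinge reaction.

Take torques about the hinge: T sin 26° · 4.1 = 89.9×9.8×2.05 + 75.7×3.9 = 2101.3 N·m.
So T = 2101.3 / (0.4384 × 4.1) = 1169.1 N.
ΣF_y = 0: H_y = (89.9×9.8 + 75.7) − T sin 26° = 956.72 − 512.52 = 444.2 N.

|H_y| ≈ 444 N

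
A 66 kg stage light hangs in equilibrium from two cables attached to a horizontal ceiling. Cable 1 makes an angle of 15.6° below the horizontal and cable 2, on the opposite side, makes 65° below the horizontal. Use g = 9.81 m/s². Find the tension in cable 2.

Weight W = 66 × 9.81 = 647.5 N acts straight down.
Horizontal: T_1 cos 15.6° = T_2 cos 65°  →  T_1 = 0.4388 T_2.
Vertical: T_1 sin 15.6° + T_2 sin 65° = 647.5.
Substituting the horizontal relation into the vertical equation gives 1.024 T_2 = 647.5, so T_2 = 632.1 N.

T_2 ≈ 632 N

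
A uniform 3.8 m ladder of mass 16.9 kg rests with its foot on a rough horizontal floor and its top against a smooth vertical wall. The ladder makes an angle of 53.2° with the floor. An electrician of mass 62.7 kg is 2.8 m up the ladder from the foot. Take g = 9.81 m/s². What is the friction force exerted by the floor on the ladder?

Torques about the foot: N_wall · 3.8 sin 53.2° = 16.9×9.81×1.9 cos 53.2° + 62.7×9.81×2.8 cos 53.2° → N_wall = 401.07 N.
ΣF_x = 0: f_floor = N_wall = 401.07 N.

f ≈ 401 N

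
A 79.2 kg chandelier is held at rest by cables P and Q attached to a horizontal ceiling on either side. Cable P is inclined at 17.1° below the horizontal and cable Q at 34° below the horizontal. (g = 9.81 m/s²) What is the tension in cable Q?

T_Q ≈ 954 N

Weight W = 79.2 × 9.81 = 777 N acts straight down.
Horizontal: T_P cos 17.1° = T_Q cos 34°  →  T_P = 0.8674 T_Q.
Vertical: T_P sin 17.1° + T_Q sin 34° = 777.
Substituting the horizontal relation into the vertical equation gives 0.8142 T_Q = 777, so T_Q = 954.2 N.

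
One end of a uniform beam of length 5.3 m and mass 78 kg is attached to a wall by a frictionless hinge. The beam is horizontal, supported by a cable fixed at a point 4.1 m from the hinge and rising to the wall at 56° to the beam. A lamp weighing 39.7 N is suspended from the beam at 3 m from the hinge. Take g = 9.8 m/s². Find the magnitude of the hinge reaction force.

|H| ≈ 451 N

Take torques about the hinge: T sin 56° · 4.1 = 78×9.8×2.65 + 39.7×3 = 2144.8 N·m.
So T = 2144.8 / (0.8290 × 4.1) = 630.99 N.
ΣF_x = 0: H_x = T cos 56° = 352.84 N.
ΣF_y = 0: H_y = (78×9.8 + 39.7) − T sin 56° = 804.1 − 523.11 = 280.99 N.
|H| = √(H_x² + H_y²) = √((352.84)² + (280.99)²) = 451.06 N.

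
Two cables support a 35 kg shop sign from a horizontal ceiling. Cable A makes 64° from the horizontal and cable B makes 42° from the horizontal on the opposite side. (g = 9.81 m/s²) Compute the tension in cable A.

Weight W = 35 × 9.81 = 343.4 N acts straight down.
Horizontal: T_A cos 64° = T_B cos 42°  →  T_B = 0.5899 T_A.
Vertical: T_A sin 64° + T_B sin 42° = 343.4.
Substituting the horizontal relation into the vertical equation gives 1.294 T_A = 343.4, so T_A = 265.4 N.

T_A ≈ 265 N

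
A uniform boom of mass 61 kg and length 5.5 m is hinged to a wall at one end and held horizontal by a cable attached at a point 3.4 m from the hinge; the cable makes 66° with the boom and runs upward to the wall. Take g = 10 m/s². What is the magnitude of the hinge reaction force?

Take torques about the hinge: T sin 66° · 3.4 = 61×10×2.75 = 1677.5 N·m.
So T = 1677.5 / (0.9135 × 3.4) = 540.07 N.
ΣF_x = 0: H_x = T cos 66° = 219.67 N.
ΣF_y = 0: H_y = (61×10) − T sin 66° = 610 − 493.38 = 116.62 N.
|H| = √(H_x² + H_y²) = √((219.67)² + (116.62)²) = 248.7 N.

|H| ≈ 249 N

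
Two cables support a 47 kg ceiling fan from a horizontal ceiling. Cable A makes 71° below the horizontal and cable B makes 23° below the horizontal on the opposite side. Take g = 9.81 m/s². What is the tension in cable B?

T_B ≈ 150 N

Weight W = 47 × 9.81 = 461.1 N acts straight down.
Horizontal: T_A cos 71° = T_B cos 23°  →  T_A = 2.827 T_B.
Vertical: T_A sin 71° + T_B sin 23° = 461.1.
Substituting the horizontal relation into the vertical equation gives 3.064 T_B = 461.1, so T_B = 150.5 N.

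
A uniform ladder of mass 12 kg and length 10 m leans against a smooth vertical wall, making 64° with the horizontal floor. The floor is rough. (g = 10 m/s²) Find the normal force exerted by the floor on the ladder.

ΣF_y = 0: N_floor = 12×10 = 120 N.

N_floor ≈ 120 N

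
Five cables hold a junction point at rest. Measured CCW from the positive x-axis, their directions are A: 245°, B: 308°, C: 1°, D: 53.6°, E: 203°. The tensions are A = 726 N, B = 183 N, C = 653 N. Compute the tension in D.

Resolve: ΣF_x = 726 cos 245° + 183 cos 308° + 653 cos 1° + T_D cos 53.6° + T_E cos 203° = 0.
        ΣF_y = 726 sin 245° + 183 sin 308° + 653 sin 1° + T_D sin 53.6° + T_E sin 203° = 0.
The known terms sum to (458.7, -790.8) N, so 0.5934 T_D − 0.9205 T_E = -458.7 and 0.8049 T_D − 0.3907 T_E = 790.8.
Solving simultaneously: T_D = 1782 N, T_E = 1647 N.

T_D ≈ 1780 N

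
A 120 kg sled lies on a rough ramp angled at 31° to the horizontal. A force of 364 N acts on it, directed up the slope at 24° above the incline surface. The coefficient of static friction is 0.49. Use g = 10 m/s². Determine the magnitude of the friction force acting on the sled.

f ≈ 286 N

Axes along / perpendicular to the incline. W sin 31° = 618 N down-slope; W cos 31° = 1029 N into the surface.
Perpendicular: N = W cos 31° − P sin 24° = 1029 − 148.1 = 880.5 N.
Along incline: P cos 24° + f = W sin 31° (friction acts up-slope) → f = 618 − 332.5 = 285.5 N.
|f| = 285.5 N ≤ μN = 431.5 N, so the sled is indeed static.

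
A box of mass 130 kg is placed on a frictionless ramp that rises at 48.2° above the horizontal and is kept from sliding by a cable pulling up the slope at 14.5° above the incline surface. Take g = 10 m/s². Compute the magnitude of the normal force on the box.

N ≈ 616 N

Take axes along and perpendicular to the incline. Weight components: W sin 48.2° = 969.1 N down-slope, W cos 48.2° = 866.5 N into the surface.
Along incline: T cos 14.5° = W sin 48.2° → T = 1001 N.
Perpendicular: N = W cos 48.2° − T sin 14.5° = 615.9 N.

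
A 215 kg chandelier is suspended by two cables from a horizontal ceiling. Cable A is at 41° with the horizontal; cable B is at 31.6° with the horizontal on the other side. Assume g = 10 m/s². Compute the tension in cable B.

Weight W = 215 × 10 = 2150 N acts straight down.
Horizontal: T_A cos 41° = T_B cos 31.6°  →  T_A = 1.129 T_B.
Vertical: T_A sin 41° + T_B sin 31.6° = 2150.
Substituting the horizontal relation into the vertical equation gives 1.264 T_B = 2150, so T_B = 1700 N.

T_B ≈ 1700 N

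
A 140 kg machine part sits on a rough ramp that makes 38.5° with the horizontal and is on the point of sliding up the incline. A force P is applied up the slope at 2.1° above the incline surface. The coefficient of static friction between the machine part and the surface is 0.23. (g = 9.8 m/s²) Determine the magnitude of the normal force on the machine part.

N ≈ 1030 N

On the verge of sliding up the incline, friction equals μN and acts down the slope.
Perpendicular: N + P sin 2.1° = W cos 38.5° = 1074 N.
Along incline: P cos 2.1° = W sin 38.5° + μN  with W sin 38.5° = 854.1 N.
Solving the pair for P and N: P = 1093 N, N = 1034 N (and f = μN = 237.8 N).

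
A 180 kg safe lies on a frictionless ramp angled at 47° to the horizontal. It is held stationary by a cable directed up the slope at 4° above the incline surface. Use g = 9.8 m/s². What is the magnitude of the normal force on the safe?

Take axes along and perpendicular to the incline. Weight components: W sin 47° = 1290 N down-slope, W cos 47° = 1203 N into the surface.
Along incline: T cos 4° = W sin 47° → T = 1293 N.
Perpendicular: N = W cos 47° − T sin 4° = 1113 N.

N ≈ 1110 N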